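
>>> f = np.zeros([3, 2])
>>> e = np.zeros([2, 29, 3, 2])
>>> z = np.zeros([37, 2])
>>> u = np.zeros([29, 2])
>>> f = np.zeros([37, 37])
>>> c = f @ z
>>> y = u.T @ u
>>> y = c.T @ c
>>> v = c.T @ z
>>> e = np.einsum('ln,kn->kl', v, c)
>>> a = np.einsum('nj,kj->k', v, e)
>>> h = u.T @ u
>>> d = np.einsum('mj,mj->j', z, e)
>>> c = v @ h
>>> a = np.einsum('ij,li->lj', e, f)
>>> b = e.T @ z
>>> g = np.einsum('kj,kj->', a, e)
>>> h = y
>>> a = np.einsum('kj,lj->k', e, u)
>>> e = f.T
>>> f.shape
(37, 37)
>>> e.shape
(37, 37)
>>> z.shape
(37, 2)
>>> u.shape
(29, 2)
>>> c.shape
(2, 2)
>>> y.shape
(2, 2)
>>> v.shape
(2, 2)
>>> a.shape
(37,)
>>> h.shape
(2, 2)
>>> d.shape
(2,)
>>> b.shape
(2, 2)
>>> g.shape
()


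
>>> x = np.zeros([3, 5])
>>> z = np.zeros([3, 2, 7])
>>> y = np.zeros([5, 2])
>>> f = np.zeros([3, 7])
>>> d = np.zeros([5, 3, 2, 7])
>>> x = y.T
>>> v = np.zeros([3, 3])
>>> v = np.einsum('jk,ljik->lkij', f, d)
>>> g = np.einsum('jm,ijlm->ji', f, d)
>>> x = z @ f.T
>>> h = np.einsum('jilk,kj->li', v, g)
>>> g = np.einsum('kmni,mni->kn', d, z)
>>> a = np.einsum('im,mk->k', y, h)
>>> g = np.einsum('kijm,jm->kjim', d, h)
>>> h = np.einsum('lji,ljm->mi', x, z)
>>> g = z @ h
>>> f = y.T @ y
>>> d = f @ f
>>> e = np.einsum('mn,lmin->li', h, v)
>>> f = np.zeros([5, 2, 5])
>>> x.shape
(3, 2, 3)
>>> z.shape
(3, 2, 7)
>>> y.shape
(5, 2)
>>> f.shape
(5, 2, 5)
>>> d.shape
(2, 2)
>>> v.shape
(5, 7, 2, 3)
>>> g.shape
(3, 2, 3)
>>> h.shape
(7, 3)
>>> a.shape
(7,)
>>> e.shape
(5, 2)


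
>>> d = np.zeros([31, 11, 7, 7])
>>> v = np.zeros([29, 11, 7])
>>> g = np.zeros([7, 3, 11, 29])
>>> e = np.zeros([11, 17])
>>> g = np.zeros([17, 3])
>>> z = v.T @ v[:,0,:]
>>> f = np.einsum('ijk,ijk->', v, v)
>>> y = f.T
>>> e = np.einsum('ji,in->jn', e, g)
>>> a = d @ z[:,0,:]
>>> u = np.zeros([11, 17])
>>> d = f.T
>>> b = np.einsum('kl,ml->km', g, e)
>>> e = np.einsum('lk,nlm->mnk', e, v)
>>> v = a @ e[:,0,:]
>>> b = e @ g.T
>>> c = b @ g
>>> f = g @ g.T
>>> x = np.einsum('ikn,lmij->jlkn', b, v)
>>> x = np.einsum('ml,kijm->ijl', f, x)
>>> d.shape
()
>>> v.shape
(31, 11, 7, 3)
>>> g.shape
(17, 3)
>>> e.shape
(7, 29, 3)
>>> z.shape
(7, 11, 7)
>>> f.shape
(17, 17)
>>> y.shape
()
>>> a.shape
(31, 11, 7, 7)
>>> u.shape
(11, 17)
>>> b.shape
(7, 29, 17)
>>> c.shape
(7, 29, 3)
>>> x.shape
(31, 29, 17)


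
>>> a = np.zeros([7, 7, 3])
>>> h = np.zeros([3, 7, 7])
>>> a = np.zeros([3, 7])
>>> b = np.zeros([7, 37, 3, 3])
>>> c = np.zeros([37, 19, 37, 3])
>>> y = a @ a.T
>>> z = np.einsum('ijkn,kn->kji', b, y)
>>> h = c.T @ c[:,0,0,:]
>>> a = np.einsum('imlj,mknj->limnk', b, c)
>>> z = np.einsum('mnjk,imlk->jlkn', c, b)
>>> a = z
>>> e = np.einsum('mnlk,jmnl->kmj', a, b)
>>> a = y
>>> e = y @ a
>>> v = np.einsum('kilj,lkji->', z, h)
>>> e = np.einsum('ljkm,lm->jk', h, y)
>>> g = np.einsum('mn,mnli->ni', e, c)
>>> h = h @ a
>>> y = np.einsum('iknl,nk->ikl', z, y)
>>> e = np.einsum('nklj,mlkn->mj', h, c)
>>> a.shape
(3, 3)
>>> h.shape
(3, 37, 19, 3)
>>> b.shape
(7, 37, 3, 3)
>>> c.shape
(37, 19, 37, 3)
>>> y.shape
(37, 3, 19)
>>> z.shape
(37, 3, 3, 19)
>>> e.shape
(37, 3)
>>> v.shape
()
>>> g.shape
(19, 3)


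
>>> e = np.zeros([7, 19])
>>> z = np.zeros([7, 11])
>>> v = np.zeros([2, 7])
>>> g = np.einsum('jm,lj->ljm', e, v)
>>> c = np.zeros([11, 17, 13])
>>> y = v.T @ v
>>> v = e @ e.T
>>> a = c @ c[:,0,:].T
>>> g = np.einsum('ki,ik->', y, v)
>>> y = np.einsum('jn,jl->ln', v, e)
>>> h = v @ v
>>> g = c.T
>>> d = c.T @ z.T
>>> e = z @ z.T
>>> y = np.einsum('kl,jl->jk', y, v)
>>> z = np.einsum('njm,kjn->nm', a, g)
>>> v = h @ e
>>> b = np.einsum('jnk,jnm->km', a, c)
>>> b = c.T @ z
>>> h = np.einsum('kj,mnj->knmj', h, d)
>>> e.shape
(7, 7)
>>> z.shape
(11, 11)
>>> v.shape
(7, 7)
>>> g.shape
(13, 17, 11)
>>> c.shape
(11, 17, 13)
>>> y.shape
(7, 19)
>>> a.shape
(11, 17, 11)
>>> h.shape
(7, 17, 13, 7)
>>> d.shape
(13, 17, 7)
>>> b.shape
(13, 17, 11)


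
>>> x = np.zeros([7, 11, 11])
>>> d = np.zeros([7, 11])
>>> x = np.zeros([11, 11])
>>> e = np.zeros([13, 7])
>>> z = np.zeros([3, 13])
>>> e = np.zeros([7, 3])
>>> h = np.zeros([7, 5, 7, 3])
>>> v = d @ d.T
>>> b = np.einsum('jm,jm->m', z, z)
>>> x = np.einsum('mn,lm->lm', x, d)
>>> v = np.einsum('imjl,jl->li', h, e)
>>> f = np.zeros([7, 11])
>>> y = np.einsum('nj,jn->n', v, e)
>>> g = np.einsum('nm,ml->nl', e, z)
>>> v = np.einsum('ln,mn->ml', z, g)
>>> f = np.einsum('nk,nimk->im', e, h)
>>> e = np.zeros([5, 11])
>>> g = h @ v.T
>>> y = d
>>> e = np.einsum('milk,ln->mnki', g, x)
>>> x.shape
(7, 11)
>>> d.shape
(7, 11)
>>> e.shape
(7, 11, 7, 5)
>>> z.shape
(3, 13)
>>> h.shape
(7, 5, 7, 3)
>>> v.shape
(7, 3)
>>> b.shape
(13,)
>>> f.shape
(5, 7)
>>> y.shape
(7, 11)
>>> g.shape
(7, 5, 7, 7)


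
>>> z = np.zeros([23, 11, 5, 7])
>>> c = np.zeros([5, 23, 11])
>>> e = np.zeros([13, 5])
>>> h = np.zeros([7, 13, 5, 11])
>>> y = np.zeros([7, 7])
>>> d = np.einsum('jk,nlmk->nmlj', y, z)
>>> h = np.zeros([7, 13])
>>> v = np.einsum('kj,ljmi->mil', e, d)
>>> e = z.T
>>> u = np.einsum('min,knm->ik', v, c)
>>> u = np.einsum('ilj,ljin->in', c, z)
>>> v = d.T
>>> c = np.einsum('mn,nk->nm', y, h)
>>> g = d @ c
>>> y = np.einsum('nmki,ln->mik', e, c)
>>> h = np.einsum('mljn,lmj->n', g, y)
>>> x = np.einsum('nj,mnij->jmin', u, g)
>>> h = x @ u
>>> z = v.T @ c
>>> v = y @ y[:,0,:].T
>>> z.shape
(23, 5, 11, 7)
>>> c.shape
(7, 7)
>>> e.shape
(7, 5, 11, 23)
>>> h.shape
(7, 23, 11, 7)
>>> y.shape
(5, 23, 11)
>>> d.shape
(23, 5, 11, 7)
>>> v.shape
(5, 23, 5)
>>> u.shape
(5, 7)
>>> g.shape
(23, 5, 11, 7)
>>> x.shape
(7, 23, 11, 5)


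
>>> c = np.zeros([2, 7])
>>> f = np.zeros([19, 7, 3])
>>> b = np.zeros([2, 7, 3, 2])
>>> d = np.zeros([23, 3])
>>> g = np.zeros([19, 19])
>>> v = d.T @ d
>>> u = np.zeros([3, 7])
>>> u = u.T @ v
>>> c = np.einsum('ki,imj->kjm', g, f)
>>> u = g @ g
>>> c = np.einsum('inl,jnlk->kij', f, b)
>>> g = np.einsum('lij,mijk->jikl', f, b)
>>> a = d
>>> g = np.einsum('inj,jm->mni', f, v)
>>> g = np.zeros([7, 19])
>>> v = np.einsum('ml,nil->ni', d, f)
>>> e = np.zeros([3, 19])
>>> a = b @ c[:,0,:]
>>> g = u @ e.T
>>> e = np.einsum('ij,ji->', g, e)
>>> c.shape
(2, 19, 2)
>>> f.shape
(19, 7, 3)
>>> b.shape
(2, 7, 3, 2)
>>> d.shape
(23, 3)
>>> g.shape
(19, 3)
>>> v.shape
(19, 7)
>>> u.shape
(19, 19)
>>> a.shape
(2, 7, 3, 2)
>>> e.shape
()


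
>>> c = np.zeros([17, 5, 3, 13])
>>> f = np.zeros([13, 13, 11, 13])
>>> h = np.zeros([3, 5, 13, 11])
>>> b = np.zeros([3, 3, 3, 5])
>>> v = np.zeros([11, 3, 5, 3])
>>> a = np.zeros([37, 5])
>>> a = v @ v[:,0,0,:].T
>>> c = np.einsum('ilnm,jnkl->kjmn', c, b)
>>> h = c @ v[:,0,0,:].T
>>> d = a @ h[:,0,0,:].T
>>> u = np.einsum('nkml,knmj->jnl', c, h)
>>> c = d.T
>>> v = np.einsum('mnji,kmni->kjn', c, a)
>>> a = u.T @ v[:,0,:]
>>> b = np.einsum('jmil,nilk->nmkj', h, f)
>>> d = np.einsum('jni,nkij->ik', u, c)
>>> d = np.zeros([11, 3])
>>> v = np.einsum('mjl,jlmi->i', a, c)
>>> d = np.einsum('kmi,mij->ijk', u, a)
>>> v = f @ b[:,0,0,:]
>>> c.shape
(3, 5, 3, 11)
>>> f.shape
(13, 13, 11, 13)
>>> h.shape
(3, 3, 13, 11)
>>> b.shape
(13, 3, 13, 3)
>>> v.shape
(13, 13, 11, 3)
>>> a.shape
(3, 3, 5)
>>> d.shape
(3, 5, 11)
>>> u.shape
(11, 3, 3)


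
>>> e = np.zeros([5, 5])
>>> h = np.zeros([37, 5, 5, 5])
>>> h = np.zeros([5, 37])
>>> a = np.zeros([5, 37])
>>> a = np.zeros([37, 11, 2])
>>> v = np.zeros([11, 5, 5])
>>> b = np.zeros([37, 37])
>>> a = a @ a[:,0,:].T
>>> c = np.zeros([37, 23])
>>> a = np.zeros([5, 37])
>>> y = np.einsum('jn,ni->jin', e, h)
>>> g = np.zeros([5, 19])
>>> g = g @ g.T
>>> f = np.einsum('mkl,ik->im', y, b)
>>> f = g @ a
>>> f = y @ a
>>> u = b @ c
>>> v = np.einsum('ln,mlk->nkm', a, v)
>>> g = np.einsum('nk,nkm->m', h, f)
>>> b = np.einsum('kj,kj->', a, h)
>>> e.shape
(5, 5)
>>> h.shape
(5, 37)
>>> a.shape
(5, 37)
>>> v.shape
(37, 5, 11)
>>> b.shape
()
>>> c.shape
(37, 23)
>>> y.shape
(5, 37, 5)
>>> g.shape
(37,)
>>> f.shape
(5, 37, 37)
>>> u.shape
(37, 23)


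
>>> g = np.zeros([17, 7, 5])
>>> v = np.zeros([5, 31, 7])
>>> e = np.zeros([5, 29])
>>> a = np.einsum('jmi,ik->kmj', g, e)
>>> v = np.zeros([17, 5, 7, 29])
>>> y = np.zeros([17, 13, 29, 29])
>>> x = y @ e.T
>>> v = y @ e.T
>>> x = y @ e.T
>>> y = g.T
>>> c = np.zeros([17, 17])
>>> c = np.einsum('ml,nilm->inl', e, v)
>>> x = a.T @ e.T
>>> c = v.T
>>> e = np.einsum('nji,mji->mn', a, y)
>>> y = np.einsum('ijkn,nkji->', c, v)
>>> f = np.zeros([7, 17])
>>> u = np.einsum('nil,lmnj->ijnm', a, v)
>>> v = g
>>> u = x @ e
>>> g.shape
(17, 7, 5)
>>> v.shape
(17, 7, 5)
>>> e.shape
(5, 29)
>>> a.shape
(29, 7, 17)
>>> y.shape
()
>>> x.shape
(17, 7, 5)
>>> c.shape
(5, 29, 13, 17)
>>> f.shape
(7, 17)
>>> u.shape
(17, 7, 29)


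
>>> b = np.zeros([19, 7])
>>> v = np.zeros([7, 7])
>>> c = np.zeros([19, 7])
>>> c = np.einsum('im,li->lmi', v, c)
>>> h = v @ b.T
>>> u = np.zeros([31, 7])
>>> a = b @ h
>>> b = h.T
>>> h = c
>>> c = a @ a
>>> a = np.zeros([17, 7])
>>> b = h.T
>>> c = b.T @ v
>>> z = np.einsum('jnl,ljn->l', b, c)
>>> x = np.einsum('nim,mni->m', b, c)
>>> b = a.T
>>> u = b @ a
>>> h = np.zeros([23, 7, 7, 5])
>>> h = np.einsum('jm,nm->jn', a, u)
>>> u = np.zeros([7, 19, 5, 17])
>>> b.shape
(7, 17)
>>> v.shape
(7, 7)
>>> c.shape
(19, 7, 7)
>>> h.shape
(17, 7)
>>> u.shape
(7, 19, 5, 17)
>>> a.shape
(17, 7)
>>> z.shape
(19,)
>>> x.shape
(19,)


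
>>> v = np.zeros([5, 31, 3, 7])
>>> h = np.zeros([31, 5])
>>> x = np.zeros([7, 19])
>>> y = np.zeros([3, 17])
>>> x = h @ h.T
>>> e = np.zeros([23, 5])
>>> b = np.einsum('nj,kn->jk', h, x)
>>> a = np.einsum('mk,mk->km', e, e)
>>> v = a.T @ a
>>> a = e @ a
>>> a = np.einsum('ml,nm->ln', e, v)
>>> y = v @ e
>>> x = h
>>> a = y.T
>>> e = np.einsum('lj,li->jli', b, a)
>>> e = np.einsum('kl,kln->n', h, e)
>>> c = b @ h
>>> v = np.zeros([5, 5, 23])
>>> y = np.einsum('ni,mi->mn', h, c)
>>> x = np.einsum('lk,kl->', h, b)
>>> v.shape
(5, 5, 23)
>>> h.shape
(31, 5)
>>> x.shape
()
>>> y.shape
(5, 31)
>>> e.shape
(23,)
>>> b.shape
(5, 31)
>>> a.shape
(5, 23)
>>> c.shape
(5, 5)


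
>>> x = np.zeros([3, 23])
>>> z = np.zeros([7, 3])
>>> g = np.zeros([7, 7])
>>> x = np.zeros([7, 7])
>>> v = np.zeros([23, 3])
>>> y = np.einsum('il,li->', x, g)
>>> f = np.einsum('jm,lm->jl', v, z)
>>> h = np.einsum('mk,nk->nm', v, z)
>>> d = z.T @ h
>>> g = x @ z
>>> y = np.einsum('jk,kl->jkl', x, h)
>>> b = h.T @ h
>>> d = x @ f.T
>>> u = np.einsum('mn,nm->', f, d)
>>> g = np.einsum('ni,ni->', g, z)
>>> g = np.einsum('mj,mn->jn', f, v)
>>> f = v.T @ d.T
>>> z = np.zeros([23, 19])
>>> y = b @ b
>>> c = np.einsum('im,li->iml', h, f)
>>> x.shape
(7, 7)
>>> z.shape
(23, 19)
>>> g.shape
(7, 3)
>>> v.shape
(23, 3)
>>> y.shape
(23, 23)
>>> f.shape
(3, 7)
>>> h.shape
(7, 23)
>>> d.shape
(7, 23)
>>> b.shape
(23, 23)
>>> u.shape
()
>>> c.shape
(7, 23, 3)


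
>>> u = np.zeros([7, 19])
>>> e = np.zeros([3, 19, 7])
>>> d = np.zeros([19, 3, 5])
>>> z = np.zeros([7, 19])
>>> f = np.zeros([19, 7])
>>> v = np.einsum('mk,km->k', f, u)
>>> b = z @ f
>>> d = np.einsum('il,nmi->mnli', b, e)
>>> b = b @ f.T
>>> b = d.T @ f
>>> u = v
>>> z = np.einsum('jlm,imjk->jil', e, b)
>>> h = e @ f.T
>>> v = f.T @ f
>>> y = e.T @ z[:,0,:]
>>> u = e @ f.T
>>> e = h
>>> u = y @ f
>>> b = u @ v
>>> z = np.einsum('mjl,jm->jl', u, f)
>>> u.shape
(7, 19, 7)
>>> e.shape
(3, 19, 19)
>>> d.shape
(19, 3, 7, 7)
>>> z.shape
(19, 7)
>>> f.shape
(19, 7)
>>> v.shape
(7, 7)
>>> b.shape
(7, 19, 7)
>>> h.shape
(3, 19, 19)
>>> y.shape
(7, 19, 19)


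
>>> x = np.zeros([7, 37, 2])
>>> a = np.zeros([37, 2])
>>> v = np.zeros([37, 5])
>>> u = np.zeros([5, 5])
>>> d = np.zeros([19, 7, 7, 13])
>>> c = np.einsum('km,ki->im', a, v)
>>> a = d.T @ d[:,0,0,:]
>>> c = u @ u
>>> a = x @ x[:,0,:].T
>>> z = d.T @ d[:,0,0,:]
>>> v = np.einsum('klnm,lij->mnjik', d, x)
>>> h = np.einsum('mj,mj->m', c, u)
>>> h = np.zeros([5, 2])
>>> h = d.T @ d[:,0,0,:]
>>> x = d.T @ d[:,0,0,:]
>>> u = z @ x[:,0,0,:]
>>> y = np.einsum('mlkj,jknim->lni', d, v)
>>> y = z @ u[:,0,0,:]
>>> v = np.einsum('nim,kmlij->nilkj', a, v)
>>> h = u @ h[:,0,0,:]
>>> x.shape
(13, 7, 7, 13)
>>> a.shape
(7, 37, 7)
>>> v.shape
(7, 37, 2, 13, 19)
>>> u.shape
(13, 7, 7, 13)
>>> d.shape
(19, 7, 7, 13)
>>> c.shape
(5, 5)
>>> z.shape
(13, 7, 7, 13)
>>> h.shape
(13, 7, 7, 13)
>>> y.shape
(13, 7, 7, 13)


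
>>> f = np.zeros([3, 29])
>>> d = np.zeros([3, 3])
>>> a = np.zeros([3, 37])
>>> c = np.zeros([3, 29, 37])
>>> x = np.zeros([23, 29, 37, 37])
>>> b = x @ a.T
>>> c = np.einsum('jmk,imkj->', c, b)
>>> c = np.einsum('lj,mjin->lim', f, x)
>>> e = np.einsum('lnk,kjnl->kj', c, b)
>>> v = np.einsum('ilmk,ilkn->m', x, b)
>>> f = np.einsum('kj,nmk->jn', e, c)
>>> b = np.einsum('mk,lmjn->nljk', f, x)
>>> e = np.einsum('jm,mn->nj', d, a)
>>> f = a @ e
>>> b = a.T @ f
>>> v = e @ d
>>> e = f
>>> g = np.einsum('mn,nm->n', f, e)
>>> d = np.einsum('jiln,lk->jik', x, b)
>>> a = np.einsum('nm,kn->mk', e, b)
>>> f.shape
(3, 3)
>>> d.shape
(23, 29, 3)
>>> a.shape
(3, 37)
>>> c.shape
(3, 37, 23)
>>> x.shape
(23, 29, 37, 37)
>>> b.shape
(37, 3)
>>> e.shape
(3, 3)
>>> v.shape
(37, 3)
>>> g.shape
(3,)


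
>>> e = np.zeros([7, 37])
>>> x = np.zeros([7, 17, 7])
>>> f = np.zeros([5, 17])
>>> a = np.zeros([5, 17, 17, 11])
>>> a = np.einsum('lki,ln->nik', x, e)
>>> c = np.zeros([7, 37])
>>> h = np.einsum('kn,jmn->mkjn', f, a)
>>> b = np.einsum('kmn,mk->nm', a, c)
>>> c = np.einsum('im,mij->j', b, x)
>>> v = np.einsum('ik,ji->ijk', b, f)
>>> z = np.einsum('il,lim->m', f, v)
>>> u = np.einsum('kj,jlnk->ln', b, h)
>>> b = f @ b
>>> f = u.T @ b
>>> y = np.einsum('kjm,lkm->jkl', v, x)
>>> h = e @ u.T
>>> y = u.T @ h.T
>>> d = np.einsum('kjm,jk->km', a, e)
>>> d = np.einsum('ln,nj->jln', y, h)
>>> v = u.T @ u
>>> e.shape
(7, 37)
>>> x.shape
(7, 17, 7)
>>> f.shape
(37, 7)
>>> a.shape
(37, 7, 17)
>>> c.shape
(7,)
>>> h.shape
(7, 5)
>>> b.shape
(5, 7)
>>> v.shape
(37, 37)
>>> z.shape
(7,)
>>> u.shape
(5, 37)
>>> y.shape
(37, 7)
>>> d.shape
(5, 37, 7)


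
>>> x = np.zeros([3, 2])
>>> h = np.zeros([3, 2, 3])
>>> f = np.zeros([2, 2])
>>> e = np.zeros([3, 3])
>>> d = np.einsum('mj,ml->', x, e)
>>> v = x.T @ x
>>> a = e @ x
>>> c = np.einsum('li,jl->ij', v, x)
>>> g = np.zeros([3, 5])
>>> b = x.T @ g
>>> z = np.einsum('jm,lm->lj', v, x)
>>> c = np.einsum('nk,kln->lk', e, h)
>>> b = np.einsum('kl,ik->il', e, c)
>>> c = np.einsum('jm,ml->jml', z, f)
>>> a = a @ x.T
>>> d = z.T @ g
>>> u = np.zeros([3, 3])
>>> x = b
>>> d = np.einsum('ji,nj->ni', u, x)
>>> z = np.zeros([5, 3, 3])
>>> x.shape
(2, 3)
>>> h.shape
(3, 2, 3)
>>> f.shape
(2, 2)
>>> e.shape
(3, 3)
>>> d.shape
(2, 3)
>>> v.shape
(2, 2)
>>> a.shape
(3, 3)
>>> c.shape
(3, 2, 2)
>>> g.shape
(3, 5)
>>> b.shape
(2, 3)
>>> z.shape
(5, 3, 3)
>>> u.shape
(3, 3)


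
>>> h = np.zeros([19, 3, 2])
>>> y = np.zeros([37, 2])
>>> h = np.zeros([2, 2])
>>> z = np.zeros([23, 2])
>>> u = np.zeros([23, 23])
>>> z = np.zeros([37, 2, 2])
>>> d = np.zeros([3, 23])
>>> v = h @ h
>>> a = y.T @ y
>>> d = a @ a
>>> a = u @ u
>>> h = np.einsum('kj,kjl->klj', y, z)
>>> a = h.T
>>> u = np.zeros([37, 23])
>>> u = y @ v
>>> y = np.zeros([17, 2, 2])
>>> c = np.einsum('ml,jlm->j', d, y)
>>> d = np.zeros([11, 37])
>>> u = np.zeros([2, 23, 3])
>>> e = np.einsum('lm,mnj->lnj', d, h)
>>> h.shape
(37, 2, 2)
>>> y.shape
(17, 2, 2)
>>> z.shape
(37, 2, 2)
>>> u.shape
(2, 23, 3)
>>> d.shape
(11, 37)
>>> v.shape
(2, 2)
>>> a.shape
(2, 2, 37)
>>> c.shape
(17,)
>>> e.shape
(11, 2, 2)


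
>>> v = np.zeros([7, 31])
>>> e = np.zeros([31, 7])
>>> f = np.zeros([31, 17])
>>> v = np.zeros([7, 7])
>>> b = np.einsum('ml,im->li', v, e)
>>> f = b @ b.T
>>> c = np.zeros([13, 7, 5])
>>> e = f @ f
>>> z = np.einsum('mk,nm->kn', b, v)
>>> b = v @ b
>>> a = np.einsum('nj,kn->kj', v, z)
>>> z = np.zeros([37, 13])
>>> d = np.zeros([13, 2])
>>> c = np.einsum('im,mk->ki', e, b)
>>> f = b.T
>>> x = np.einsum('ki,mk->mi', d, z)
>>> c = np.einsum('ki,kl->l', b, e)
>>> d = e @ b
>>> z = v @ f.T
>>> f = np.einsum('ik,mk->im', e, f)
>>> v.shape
(7, 7)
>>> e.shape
(7, 7)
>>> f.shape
(7, 31)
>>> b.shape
(7, 31)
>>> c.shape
(7,)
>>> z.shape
(7, 31)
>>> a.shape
(31, 7)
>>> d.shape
(7, 31)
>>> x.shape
(37, 2)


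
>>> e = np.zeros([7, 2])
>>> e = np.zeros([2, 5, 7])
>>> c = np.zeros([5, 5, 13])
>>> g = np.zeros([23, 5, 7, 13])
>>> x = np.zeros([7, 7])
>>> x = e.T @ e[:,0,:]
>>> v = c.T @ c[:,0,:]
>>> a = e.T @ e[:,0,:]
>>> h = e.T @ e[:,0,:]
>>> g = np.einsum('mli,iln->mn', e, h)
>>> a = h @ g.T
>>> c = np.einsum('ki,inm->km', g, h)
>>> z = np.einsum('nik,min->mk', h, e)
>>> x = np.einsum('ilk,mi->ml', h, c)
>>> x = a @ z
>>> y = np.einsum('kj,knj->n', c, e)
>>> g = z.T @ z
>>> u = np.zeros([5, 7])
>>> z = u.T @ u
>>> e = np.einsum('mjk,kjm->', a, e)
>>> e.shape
()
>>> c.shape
(2, 7)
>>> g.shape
(7, 7)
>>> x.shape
(7, 5, 7)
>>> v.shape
(13, 5, 13)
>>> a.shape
(7, 5, 2)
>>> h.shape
(7, 5, 7)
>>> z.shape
(7, 7)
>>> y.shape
(5,)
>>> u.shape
(5, 7)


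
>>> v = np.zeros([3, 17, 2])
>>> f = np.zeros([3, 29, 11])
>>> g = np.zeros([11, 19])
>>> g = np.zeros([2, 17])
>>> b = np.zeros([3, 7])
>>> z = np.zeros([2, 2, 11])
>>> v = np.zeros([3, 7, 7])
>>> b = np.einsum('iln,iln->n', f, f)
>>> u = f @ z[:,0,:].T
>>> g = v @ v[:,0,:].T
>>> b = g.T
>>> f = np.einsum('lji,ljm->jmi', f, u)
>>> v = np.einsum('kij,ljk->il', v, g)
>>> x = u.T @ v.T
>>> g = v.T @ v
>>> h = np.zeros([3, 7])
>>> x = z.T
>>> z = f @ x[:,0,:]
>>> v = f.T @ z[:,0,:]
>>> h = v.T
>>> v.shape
(11, 2, 2)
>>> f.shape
(29, 2, 11)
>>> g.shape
(3, 3)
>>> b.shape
(3, 7, 3)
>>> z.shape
(29, 2, 2)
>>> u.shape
(3, 29, 2)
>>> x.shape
(11, 2, 2)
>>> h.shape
(2, 2, 11)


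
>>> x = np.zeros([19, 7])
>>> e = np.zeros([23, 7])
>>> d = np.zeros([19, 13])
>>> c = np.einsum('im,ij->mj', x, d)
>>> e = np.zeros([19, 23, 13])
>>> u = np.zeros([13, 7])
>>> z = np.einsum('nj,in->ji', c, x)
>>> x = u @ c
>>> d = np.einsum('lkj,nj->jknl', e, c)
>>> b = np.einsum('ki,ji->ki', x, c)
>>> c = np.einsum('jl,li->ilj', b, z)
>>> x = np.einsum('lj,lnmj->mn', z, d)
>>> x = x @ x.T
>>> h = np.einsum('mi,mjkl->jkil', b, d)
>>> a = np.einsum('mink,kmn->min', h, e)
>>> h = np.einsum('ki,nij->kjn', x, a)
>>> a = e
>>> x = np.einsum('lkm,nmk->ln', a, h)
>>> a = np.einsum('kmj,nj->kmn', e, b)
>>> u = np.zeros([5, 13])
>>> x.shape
(19, 7)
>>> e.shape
(19, 23, 13)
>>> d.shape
(13, 23, 7, 19)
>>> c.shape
(19, 13, 13)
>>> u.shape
(5, 13)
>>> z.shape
(13, 19)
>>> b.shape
(13, 13)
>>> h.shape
(7, 13, 23)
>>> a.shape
(19, 23, 13)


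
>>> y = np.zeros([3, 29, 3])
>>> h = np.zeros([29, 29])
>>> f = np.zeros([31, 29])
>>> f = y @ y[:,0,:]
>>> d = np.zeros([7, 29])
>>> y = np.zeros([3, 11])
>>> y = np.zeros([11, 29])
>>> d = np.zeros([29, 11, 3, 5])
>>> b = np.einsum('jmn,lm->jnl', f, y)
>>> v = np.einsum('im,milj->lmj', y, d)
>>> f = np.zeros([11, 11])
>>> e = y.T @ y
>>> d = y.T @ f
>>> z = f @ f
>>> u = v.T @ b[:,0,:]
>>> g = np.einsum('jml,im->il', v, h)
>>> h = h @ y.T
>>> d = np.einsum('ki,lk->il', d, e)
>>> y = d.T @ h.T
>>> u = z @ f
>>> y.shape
(29, 29)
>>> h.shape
(29, 11)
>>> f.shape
(11, 11)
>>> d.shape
(11, 29)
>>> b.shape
(3, 3, 11)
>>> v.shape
(3, 29, 5)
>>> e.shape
(29, 29)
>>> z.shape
(11, 11)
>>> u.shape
(11, 11)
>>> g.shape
(29, 5)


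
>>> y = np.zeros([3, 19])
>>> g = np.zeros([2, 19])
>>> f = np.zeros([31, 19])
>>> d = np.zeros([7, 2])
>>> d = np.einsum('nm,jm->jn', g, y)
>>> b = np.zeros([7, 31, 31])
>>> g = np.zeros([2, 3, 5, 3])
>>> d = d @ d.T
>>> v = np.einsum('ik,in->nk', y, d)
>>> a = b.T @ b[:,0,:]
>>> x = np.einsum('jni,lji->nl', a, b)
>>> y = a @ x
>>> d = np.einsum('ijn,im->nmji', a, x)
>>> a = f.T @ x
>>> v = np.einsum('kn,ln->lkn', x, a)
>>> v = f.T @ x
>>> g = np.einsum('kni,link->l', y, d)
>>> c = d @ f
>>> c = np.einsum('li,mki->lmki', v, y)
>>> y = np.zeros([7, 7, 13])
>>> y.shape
(7, 7, 13)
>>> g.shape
(31,)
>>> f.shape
(31, 19)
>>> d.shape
(31, 7, 31, 31)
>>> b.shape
(7, 31, 31)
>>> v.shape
(19, 7)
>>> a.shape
(19, 7)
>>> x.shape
(31, 7)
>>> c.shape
(19, 31, 31, 7)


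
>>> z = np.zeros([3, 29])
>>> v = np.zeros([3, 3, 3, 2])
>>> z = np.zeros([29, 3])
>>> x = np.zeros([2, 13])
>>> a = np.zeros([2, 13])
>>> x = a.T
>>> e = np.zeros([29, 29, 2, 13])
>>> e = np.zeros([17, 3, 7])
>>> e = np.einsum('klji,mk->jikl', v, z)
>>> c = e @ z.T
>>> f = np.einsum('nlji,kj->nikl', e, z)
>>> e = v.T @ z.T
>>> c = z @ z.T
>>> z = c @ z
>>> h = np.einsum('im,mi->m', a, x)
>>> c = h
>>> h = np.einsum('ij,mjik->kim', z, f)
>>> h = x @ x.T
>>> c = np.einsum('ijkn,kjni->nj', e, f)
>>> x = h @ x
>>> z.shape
(29, 3)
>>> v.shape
(3, 3, 3, 2)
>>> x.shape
(13, 2)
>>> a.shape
(2, 13)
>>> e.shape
(2, 3, 3, 29)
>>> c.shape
(29, 3)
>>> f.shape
(3, 3, 29, 2)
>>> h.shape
(13, 13)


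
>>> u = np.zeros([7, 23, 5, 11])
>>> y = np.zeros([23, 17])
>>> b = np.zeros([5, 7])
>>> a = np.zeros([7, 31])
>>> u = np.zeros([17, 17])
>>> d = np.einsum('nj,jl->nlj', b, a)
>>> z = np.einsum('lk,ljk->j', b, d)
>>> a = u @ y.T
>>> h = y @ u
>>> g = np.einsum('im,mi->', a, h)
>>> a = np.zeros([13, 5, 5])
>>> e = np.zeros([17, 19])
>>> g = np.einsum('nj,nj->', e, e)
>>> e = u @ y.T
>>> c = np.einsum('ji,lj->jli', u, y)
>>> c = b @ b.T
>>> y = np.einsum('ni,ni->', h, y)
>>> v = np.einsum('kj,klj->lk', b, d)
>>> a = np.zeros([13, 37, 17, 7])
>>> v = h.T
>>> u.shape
(17, 17)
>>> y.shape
()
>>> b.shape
(5, 7)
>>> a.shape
(13, 37, 17, 7)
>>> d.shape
(5, 31, 7)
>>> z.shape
(31,)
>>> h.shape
(23, 17)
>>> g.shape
()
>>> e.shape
(17, 23)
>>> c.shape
(5, 5)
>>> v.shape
(17, 23)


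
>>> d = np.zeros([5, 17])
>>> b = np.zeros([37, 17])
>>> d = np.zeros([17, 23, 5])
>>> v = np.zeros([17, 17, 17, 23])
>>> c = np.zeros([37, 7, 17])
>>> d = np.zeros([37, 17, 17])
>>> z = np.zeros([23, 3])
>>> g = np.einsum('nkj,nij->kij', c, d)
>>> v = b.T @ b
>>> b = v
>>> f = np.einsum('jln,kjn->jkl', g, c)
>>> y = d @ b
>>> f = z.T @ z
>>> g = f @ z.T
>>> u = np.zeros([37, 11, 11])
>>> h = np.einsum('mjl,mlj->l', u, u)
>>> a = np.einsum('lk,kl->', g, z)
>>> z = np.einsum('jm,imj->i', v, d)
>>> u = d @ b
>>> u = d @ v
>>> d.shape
(37, 17, 17)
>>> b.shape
(17, 17)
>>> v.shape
(17, 17)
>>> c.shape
(37, 7, 17)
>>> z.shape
(37,)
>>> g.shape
(3, 23)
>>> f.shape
(3, 3)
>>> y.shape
(37, 17, 17)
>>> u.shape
(37, 17, 17)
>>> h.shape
(11,)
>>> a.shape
()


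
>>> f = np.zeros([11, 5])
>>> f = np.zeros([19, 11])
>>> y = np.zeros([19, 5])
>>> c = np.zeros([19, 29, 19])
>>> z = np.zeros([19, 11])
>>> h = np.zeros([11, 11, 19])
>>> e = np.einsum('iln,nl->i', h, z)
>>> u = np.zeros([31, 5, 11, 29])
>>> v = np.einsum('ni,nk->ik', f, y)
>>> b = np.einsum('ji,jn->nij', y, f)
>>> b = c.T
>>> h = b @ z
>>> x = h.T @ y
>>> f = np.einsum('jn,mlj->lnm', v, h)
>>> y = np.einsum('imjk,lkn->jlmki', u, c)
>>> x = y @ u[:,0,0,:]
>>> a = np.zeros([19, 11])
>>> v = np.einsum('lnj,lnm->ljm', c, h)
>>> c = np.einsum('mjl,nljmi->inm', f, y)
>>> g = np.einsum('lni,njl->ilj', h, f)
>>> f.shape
(29, 5, 19)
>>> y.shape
(11, 19, 5, 29, 31)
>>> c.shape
(31, 11, 29)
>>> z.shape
(19, 11)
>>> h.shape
(19, 29, 11)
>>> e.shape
(11,)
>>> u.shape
(31, 5, 11, 29)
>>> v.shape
(19, 19, 11)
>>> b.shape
(19, 29, 19)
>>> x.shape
(11, 19, 5, 29, 29)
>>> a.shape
(19, 11)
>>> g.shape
(11, 19, 5)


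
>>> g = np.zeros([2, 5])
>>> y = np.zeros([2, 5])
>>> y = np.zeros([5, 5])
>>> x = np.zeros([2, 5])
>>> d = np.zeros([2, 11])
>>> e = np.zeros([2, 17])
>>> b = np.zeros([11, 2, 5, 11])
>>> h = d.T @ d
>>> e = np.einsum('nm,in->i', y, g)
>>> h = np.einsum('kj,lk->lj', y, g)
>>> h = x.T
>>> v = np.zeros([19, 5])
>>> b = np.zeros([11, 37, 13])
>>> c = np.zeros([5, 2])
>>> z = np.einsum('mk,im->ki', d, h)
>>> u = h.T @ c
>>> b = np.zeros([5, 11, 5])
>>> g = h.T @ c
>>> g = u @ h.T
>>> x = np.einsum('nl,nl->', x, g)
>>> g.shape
(2, 5)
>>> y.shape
(5, 5)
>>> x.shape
()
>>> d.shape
(2, 11)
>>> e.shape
(2,)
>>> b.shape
(5, 11, 5)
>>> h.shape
(5, 2)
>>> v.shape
(19, 5)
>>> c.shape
(5, 2)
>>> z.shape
(11, 5)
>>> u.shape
(2, 2)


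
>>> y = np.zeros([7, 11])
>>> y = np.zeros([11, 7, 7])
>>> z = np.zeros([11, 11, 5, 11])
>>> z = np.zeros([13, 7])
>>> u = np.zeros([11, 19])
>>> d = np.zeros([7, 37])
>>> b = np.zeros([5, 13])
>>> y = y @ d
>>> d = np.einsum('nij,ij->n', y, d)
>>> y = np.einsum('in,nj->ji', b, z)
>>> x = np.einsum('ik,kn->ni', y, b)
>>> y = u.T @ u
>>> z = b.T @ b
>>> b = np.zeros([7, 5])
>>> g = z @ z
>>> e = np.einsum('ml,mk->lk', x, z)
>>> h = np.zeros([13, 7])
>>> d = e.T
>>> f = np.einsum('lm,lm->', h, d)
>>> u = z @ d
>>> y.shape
(19, 19)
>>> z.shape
(13, 13)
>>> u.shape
(13, 7)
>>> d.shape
(13, 7)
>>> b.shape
(7, 5)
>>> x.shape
(13, 7)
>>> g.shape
(13, 13)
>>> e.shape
(7, 13)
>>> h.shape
(13, 7)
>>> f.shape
()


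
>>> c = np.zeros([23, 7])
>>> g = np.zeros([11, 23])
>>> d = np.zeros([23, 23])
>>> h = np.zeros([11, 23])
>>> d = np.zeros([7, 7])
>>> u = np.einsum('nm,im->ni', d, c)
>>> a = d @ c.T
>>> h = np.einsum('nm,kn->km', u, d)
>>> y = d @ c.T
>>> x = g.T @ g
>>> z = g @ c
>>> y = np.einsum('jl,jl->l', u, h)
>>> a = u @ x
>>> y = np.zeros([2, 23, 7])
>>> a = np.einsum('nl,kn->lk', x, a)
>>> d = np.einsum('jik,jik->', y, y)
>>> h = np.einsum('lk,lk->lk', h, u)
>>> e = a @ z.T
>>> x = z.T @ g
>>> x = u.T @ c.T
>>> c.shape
(23, 7)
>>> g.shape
(11, 23)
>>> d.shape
()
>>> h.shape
(7, 23)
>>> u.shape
(7, 23)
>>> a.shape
(23, 7)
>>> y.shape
(2, 23, 7)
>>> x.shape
(23, 23)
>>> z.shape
(11, 7)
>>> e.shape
(23, 11)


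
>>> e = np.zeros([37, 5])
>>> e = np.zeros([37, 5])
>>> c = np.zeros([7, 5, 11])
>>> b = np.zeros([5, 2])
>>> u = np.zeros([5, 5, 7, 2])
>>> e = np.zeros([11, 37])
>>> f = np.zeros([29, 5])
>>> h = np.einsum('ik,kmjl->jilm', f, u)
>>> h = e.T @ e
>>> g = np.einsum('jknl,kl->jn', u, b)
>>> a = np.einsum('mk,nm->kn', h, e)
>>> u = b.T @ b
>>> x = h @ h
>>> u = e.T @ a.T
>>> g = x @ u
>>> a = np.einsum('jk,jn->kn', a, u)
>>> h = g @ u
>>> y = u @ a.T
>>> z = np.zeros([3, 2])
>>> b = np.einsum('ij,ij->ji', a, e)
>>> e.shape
(11, 37)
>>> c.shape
(7, 5, 11)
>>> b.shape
(37, 11)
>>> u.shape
(37, 37)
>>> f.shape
(29, 5)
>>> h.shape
(37, 37)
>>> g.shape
(37, 37)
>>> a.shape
(11, 37)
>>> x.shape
(37, 37)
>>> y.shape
(37, 11)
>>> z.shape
(3, 2)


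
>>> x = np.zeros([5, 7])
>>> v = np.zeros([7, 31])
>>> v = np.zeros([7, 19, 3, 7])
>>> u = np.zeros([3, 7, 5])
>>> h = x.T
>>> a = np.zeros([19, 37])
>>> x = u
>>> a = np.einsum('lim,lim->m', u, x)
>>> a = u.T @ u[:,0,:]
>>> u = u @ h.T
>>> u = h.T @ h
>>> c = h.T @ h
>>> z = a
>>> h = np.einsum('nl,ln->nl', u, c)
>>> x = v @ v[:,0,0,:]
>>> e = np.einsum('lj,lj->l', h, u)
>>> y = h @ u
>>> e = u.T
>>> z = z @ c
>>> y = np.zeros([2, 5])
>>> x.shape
(7, 19, 3, 7)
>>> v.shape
(7, 19, 3, 7)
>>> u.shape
(5, 5)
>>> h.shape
(5, 5)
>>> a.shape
(5, 7, 5)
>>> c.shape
(5, 5)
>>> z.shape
(5, 7, 5)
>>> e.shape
(5, 5)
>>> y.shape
(2, 5)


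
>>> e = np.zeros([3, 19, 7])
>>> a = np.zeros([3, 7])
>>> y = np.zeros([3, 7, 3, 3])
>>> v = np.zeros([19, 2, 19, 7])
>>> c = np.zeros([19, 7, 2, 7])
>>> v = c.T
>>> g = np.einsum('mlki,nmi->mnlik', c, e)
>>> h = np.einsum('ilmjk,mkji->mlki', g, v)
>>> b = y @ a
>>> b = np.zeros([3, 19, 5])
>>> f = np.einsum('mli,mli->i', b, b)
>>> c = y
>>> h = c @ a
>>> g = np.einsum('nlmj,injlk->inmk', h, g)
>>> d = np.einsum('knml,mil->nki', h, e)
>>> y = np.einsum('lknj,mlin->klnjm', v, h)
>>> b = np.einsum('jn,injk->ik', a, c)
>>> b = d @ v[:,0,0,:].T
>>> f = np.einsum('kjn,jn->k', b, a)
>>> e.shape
(3, 19, 7)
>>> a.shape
(3, 7)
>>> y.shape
(2, 7, 7, 19, 3)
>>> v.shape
(7, 2, 7, 19)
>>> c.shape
(3, 7, 3, 3)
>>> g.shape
(19, 3, 3, 2)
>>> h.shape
(3, 7, 3, 7)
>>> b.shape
(7, 3, 7)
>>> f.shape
(7,)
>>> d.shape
(7, 3, 19)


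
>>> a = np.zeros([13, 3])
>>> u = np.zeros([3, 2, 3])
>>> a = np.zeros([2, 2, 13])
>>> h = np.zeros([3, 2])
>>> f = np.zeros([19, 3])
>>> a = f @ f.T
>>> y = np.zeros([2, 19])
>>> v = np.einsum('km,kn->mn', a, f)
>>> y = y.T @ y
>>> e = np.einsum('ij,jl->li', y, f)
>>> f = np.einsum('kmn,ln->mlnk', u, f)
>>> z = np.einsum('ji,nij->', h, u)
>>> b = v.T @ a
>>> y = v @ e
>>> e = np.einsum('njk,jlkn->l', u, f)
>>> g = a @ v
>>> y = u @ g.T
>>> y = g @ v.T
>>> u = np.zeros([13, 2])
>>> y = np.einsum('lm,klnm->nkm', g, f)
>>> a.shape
(19, 19)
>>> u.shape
(13, 2)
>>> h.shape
(3, 2)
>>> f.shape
(2, 19, 3, 3)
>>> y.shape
(3, 2, 3)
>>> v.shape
(19, 3)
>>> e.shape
(19,)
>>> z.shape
()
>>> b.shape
(3, 19)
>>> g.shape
(19, 3)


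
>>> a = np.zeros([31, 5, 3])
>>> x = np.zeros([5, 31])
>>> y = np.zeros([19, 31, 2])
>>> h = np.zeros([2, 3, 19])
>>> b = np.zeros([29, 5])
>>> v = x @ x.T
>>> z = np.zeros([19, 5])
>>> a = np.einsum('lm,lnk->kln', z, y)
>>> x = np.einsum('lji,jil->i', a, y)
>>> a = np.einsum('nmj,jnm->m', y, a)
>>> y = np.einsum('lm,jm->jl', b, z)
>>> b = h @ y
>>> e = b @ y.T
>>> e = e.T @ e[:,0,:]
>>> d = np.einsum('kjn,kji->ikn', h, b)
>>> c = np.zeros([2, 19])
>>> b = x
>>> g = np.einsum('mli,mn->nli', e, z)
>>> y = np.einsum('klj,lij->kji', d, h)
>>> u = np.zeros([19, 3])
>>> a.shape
(31,)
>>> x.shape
(31,)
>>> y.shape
(29, 19, 3)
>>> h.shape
(2, 3, 19)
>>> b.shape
(31,)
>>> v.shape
(5, 5)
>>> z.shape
(19, 5)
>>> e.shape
(19, 3, 19)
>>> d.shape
(29, 2, 19)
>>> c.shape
(2, 19)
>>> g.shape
(5, 3, 19)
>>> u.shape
(19, 3)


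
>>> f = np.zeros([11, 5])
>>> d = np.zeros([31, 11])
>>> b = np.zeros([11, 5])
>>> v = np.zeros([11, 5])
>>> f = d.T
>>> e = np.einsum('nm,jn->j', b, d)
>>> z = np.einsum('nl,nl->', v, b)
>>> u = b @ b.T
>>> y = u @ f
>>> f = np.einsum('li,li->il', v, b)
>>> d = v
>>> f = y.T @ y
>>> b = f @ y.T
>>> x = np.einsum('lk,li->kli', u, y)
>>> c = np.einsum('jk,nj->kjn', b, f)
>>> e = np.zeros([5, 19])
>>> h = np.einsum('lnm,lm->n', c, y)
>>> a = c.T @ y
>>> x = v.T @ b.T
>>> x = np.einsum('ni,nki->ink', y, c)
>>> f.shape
(31, 31)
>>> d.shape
(11, 5)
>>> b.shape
(31, 11)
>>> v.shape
(11, 5)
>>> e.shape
(5, 19)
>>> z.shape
()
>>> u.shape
(11, 11)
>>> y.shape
(11, 31)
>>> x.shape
(31, 11, 31)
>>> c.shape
(11, 31, 31)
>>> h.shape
(31,)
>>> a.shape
(31, 31, 31)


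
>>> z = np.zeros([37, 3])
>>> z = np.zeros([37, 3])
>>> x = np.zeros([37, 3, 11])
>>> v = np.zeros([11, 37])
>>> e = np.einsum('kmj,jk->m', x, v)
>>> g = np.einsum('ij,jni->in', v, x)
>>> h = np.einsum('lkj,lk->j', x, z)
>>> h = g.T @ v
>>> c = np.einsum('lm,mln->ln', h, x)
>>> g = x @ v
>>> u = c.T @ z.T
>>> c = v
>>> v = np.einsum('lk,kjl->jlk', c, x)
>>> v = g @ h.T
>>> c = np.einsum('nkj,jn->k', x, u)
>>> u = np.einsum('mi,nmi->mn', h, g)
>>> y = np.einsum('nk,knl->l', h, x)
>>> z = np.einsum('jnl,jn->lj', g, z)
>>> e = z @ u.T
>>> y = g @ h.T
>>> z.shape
(37, 37)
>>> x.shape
(37, 3, 11)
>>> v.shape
(37, 3, 3)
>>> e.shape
(37, 3)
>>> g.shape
(37, 3, 37)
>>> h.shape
(3, 37)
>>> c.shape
(3,)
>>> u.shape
(3, 37)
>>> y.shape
(37, 3, 3)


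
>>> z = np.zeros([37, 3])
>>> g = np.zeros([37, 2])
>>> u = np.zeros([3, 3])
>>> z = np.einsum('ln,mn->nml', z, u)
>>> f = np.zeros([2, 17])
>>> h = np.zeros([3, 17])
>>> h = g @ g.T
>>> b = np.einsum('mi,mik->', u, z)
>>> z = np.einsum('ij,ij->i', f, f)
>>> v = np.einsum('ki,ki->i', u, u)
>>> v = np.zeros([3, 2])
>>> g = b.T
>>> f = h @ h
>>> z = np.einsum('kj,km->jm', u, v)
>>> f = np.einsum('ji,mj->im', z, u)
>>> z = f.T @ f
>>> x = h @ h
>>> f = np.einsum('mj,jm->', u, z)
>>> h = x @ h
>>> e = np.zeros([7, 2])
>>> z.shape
(3, 3)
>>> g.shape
()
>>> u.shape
(3, 3)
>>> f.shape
()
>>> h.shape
(37, 37)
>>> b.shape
()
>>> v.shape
(3, 2)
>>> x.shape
(37, 37)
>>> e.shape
(7, 2)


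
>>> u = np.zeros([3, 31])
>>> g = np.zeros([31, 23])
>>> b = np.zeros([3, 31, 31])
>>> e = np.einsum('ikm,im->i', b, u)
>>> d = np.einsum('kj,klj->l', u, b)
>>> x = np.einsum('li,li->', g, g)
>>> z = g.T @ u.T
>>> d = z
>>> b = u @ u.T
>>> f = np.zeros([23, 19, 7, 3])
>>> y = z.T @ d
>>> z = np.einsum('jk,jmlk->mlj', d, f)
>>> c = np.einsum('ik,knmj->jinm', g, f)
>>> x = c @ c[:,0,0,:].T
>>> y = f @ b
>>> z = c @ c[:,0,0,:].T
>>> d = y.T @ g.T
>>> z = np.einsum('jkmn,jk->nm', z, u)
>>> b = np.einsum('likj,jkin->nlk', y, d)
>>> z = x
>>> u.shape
(3, 31)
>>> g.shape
(31, 23)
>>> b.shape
(31, 23, 7)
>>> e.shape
(3,)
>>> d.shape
(3, 7, 19, 31)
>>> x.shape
(3, 31, 19, 3)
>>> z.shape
(3, 31, 19, 3)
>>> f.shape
(23, 19, 7, 3)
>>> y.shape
(23, 19, 7, 3)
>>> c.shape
(3, 31, 19, 7)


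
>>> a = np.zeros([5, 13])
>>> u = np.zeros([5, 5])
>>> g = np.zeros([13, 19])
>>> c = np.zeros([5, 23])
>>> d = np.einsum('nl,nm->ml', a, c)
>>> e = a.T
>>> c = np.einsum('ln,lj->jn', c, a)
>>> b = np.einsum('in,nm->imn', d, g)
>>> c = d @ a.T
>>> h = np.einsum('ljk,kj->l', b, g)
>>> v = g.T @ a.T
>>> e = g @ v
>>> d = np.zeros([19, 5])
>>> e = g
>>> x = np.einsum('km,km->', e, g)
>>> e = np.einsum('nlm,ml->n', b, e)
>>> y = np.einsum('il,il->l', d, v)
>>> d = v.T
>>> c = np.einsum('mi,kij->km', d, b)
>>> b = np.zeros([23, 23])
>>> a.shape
(5, 13)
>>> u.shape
(5, 5)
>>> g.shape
(13, 19)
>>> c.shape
(23, 5)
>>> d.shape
(5, 19)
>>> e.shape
(23,)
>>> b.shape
(23, 23)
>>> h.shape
(23,)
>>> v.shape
(19, 5)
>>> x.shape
()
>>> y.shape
(5,)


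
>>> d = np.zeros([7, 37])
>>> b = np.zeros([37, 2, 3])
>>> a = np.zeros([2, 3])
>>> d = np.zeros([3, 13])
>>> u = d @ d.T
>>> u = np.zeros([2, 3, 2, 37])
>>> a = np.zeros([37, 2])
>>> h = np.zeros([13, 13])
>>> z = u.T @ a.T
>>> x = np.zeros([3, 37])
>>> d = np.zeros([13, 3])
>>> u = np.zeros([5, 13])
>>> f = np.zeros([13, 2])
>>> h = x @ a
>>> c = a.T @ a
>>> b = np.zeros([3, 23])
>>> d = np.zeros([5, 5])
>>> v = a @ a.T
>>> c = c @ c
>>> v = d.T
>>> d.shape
(5, 5)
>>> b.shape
(3, 23)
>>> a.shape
(37, 2)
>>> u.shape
(5, 13)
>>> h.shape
(3, 2)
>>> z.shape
(37, 2, 3, 37)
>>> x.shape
(3, 37)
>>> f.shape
(13, 2)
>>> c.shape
(2, 2)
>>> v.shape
(5, 5)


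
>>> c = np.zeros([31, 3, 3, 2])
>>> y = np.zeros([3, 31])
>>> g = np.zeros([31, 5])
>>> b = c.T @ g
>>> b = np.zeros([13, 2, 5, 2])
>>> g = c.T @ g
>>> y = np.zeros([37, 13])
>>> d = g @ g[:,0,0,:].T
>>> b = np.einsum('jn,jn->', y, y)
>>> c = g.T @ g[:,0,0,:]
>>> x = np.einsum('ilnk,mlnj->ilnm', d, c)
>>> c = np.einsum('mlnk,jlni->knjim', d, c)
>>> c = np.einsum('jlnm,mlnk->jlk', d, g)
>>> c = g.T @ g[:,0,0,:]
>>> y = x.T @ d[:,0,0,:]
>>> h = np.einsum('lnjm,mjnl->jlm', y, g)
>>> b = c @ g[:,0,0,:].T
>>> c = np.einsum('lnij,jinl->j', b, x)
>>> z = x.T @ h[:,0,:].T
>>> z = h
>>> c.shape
(2,)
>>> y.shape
(5, 3, 3, 2)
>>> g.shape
(2, 3, 3, 5)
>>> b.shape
(5, 3, 3, 2)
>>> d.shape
(2, 3, 3, 2)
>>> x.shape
(2, 3, 3, 5)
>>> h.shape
(3, 5, 2)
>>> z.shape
(3, 5, 2)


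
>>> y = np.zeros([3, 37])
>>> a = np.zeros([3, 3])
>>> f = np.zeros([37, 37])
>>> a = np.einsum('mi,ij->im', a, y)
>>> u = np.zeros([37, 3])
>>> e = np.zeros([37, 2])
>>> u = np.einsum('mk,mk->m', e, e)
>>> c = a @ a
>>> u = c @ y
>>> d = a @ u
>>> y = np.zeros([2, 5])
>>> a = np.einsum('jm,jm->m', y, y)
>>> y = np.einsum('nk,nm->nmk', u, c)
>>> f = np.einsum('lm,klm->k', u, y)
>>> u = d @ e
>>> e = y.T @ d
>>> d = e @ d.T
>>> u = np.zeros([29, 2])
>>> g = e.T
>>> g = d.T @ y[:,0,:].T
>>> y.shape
(3, 3, 37)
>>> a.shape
(5,)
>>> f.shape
(3,)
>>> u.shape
(29, 2)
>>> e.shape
(37, 3, 37)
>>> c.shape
(3, 3)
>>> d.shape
(37, 3, 3)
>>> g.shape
(3, 3, 3)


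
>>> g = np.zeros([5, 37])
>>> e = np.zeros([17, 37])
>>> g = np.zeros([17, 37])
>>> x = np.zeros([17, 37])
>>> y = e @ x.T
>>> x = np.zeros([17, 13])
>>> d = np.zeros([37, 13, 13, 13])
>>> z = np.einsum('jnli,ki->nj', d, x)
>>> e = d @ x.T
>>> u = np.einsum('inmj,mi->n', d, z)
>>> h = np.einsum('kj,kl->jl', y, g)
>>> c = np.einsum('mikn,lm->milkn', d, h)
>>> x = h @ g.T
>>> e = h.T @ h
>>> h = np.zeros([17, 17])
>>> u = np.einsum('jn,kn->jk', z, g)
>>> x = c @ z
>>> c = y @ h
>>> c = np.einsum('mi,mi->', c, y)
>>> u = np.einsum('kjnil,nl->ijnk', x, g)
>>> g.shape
(17, 37)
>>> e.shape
(37, 37)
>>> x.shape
(37, 13, 17, 13, 37)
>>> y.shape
(17, 17)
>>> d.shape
(37, 13, 13, 13)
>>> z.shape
(13, 37)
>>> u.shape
(13, 13, 17, 37)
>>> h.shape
(17, 17)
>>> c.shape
()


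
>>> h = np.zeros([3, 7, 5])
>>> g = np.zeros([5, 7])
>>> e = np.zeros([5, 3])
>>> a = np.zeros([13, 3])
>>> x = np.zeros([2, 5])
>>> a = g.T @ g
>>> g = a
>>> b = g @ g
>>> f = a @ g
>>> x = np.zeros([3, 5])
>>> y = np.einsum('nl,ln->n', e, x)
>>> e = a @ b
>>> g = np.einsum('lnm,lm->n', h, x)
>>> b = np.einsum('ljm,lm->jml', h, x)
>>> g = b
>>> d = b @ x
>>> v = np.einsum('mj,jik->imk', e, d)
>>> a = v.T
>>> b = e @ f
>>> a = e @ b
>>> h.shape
(3, 7, 5)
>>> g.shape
(7, 5, 3)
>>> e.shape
(7, 7)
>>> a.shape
(7, 7)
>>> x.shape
(3, 5)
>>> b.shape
(7, 7)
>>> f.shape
(7, 7)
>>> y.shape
(5,)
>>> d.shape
(7, 5, 5)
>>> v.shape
(5, 7, 5)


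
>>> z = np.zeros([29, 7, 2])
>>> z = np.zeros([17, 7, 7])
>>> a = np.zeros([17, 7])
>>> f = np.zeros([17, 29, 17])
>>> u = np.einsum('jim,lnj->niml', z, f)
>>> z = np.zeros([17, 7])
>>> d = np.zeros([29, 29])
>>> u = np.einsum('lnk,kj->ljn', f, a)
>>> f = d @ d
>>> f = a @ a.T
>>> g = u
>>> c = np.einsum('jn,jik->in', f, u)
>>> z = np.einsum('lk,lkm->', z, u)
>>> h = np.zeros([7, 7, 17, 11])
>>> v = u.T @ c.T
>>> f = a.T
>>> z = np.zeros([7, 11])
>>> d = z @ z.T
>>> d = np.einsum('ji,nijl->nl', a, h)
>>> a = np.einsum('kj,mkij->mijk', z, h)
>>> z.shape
(7, 11)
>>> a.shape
(7, 17, 11, 7)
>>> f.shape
(7, 17)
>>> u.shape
(17, 7, 29)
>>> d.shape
(7, 11)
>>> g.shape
(17, 7, 29)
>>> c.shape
(7, 17)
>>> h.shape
(7, 7, 17, 11)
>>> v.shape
(29, 7, 7)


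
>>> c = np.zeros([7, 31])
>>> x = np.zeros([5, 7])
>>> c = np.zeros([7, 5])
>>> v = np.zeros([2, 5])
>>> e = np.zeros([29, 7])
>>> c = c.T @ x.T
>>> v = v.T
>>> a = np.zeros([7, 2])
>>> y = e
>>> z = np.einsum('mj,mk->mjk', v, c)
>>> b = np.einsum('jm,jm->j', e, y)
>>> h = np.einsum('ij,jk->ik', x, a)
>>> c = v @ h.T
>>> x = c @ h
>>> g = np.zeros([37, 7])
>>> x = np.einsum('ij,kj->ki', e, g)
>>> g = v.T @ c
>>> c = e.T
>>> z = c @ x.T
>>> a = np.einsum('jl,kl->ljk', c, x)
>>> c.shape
(7, 29)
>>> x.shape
(37, 29)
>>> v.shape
(5, 2)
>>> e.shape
(29, 7)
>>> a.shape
(29, 7, 37)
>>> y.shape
(29, 7)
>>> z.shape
(7, 37)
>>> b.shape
(29,)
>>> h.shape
(5, 2)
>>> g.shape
(2, 5)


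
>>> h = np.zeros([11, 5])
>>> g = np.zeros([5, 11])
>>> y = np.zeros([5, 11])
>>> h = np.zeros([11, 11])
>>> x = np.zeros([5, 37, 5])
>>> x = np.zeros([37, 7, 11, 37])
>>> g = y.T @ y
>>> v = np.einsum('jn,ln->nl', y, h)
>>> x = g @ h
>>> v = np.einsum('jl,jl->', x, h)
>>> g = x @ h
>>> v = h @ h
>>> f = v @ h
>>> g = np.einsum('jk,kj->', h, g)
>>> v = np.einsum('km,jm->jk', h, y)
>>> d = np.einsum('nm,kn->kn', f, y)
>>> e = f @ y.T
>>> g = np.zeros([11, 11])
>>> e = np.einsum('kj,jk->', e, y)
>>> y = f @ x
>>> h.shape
(11, 11)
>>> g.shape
(11, 11)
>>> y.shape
(11, 11)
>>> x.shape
(11, 11)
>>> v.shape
(5, 11)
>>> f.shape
(11, 11)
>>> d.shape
(5, 11)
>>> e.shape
()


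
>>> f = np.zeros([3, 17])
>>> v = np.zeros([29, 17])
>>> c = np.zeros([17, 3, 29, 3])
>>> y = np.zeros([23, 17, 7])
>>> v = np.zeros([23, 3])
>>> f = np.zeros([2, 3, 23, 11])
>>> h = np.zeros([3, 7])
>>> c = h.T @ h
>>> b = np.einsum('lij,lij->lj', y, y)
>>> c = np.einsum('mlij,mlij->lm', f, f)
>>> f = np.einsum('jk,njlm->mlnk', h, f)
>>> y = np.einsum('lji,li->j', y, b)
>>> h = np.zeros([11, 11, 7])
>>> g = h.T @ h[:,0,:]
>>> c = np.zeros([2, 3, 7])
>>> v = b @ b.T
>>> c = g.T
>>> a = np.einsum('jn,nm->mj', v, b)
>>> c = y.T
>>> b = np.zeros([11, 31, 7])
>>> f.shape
(11, 23, 2, 7)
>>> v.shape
(23, 23)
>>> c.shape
(17,)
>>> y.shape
(17,)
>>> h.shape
(11, 11, 7)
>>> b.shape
(11, 31, 7)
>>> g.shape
(7, 11, 7)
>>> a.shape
(7, 23)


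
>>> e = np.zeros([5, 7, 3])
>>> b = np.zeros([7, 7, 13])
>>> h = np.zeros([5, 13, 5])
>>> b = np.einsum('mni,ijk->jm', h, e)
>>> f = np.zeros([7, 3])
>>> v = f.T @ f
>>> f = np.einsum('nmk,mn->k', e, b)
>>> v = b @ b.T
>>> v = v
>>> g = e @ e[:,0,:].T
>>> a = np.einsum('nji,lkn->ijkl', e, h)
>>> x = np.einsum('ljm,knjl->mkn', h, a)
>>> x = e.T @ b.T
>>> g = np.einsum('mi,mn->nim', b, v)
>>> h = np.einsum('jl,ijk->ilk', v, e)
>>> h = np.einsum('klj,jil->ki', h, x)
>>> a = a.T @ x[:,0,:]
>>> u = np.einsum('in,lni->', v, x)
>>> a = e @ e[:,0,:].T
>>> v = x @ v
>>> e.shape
(5, 7, 3)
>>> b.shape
(7, 5)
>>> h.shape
(5, 7)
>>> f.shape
(3,)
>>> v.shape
(3, 7, 7)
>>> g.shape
(7, 5, 7)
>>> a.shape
(5, 7, 5)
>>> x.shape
(3, 7, 7)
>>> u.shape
()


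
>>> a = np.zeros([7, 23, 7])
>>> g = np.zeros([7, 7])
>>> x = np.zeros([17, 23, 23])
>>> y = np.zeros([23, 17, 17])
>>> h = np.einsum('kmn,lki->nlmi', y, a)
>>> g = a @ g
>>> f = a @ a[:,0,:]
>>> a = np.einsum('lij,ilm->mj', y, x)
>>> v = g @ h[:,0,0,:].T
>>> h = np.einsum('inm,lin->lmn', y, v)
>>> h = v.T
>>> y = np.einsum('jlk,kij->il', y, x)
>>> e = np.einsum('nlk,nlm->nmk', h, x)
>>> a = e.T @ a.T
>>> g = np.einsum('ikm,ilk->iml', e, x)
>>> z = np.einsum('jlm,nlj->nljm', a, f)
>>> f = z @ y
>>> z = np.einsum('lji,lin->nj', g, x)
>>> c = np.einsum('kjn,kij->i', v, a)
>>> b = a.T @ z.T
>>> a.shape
(7, 23, 23)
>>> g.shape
(17, 7, 23)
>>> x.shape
(17, 23, 23)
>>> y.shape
(23, 17)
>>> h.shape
(17, 23, 7)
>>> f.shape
(7, 23, 7, 17)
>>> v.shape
(7, 23, 17)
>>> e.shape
(17, 23, 7)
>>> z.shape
(23, 7)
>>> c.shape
(23,)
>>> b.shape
(23, 23, 23)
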